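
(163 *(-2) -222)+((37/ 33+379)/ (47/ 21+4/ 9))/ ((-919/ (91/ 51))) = -1224895428/ 2234089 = -548.28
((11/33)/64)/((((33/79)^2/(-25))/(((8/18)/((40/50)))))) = -780125/1881792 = -0.41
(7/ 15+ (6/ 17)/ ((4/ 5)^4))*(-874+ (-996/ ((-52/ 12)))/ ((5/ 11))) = -519026647/ 1060800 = -489.28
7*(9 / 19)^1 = 63 / 19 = 3.32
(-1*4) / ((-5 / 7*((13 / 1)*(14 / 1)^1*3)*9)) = 2 / 1755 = 0.00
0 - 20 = -20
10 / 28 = 5 / 14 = 0.36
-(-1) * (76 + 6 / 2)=79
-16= -16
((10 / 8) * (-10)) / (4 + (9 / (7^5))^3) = -118689037748575 / 37980492081002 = -3.12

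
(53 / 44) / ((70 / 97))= 5141 / 3080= 1.67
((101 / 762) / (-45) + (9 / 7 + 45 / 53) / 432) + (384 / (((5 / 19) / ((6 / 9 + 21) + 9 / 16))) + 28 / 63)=206326674973 / 6360795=32437.25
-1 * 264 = -264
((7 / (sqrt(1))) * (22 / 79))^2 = 23716 / 6241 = 3.80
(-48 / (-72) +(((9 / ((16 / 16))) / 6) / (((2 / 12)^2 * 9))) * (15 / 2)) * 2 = 274 / 3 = 91.33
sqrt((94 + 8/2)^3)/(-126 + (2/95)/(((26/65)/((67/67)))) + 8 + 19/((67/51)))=-436639 * sqrt(2)/65868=-9.37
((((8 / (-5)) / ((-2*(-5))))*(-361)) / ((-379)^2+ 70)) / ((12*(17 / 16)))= 5776 / 183231525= 0.00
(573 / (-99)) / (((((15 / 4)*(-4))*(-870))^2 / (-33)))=191 / 170302500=0.00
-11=-11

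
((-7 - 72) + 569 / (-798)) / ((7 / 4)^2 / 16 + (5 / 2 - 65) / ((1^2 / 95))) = 0.01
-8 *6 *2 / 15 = -32 / 5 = -6.40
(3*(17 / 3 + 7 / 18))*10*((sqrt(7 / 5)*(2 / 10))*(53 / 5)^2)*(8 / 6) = 1224724*sqrt(35) / 1125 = 6440.50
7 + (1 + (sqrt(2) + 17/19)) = 10.31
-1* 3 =-3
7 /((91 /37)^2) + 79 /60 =175597 /70980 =2.47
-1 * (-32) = 32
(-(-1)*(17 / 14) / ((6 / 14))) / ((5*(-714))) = -1 / 1260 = -0.00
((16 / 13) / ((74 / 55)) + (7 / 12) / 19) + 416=45725575 / 109668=416.95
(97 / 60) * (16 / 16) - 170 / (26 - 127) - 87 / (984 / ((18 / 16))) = 12722617 / 3975360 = 3.20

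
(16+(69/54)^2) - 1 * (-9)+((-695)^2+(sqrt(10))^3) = 10 * sqrt(10)+156508729/324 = 483083.26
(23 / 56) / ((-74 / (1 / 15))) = -23 / 62160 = -0.00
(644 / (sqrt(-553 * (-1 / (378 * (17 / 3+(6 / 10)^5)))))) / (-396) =-322 * sqrt(10636165) / 325875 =-3.22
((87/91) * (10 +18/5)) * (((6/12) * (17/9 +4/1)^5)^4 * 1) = 15078714254388165023978381551713265693/7375650378494536805940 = 2044391135777496.09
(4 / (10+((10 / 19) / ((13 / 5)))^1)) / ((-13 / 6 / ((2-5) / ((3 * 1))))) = 19 / 105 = 0.18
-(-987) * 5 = 4935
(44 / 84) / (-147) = -11 / 3087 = -0.00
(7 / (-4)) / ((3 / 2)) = -7 / 6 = -1.17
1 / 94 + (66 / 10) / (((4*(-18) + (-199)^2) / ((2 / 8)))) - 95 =-3529542859 / 37157260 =-94.99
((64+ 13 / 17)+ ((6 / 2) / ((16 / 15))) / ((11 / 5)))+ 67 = 398065 / 2992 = 133.04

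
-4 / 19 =-0.21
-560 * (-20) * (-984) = -11020800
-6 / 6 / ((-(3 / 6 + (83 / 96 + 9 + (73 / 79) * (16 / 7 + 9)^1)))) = 672 / 13973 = 0.05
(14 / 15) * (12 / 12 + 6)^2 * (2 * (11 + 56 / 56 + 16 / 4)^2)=351232 / 15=23415.47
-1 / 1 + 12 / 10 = 1 / 5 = 0.20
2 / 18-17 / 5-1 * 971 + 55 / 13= -567484 / 585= -970.06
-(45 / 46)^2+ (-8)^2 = 133399 / 2116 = 63.04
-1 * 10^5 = -100000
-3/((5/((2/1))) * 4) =-3/10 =-0.30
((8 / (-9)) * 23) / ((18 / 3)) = -92 / 27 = -3.41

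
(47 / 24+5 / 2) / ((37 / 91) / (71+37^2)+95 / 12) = 584220 / 1037437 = 0.56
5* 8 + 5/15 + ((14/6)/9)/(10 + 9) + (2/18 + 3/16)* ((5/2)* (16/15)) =14071/342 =41.14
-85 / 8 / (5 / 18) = -153 / 4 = -38.25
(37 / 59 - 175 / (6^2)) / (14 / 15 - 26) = 44965 / 266208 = 0.17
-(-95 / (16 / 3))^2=-81225 / 256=-317.29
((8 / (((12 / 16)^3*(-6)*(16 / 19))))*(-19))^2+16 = 5100.92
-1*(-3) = 3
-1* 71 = -71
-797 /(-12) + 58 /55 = 44531 /660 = 67.47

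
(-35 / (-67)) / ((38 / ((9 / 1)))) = 315 / 2546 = 0.12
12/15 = 4/5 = 0.80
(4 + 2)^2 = 36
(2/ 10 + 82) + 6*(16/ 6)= 491/ 5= 98.20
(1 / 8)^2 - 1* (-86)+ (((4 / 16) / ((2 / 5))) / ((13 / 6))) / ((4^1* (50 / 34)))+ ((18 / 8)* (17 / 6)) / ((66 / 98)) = 4371479 / 45760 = 95.53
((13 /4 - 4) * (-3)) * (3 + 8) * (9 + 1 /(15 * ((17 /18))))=76329 /340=224.50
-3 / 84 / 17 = -1 / 476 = -0.00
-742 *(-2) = 1484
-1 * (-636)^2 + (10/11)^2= -48943916/121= -404495.17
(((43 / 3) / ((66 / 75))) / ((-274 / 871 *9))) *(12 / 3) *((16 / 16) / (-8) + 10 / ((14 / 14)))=-73969675 / 325512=-227.24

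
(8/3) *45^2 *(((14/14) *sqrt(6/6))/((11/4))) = 21600/11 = 1963.64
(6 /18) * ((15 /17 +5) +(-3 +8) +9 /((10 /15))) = 829 /102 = 8.13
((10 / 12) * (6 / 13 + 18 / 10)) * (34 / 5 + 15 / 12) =7889 / 520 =15.17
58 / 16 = 29 / 8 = 3.62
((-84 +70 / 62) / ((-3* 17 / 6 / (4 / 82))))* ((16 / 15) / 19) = 164416 / 6157995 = 0.03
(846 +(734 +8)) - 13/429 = 52403/33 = 1587.97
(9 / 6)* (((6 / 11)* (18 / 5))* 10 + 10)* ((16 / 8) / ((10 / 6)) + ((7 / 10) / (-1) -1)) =-489 / 22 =-22.23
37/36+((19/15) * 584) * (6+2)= 1065401/180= 5918.89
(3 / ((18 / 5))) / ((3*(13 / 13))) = 5 / 18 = 0.28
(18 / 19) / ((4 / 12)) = 54 / 19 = 2.84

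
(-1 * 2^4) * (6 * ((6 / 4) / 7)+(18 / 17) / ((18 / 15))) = -4128 / 119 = -34.69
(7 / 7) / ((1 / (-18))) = -18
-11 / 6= -1.83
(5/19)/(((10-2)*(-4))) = -5/608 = -0.01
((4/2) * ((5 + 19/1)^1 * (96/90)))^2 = 2621.44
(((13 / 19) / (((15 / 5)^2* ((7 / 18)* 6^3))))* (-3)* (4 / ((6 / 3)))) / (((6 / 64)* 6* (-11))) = 104 / 118503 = 0.00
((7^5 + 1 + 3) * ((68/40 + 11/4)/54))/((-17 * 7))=-1496179/128520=-11.64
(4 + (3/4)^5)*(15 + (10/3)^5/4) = 124290655/248832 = 499.50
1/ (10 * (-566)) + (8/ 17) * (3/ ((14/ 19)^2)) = 12258727/ 4714780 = 2.60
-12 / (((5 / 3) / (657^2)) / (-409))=6355599876 / 5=1271119975.20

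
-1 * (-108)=108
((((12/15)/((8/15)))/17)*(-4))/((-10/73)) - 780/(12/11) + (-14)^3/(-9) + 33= -286519/765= -374.53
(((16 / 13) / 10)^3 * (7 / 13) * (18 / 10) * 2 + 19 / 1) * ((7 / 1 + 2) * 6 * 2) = 36636449796 / 17850625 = 2052.39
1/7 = 0.14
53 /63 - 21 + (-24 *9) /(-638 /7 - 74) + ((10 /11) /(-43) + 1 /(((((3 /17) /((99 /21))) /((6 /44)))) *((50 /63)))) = -12299456651 /861191100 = -14.28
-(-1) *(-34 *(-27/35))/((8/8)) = 918/35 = 26.23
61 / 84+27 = 27.73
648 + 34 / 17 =650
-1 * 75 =-75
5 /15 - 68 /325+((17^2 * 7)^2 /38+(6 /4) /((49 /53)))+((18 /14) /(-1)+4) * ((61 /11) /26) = 2150772742297 /19969950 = 107700.46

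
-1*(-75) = 75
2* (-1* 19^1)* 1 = -38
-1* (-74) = 74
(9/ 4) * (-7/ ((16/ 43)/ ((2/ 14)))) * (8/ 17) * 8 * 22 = -500.82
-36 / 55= -0.65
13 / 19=0.68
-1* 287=-287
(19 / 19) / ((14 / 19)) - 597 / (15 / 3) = -8263 / 70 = -118.04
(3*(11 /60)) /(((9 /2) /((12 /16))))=11 /120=0.09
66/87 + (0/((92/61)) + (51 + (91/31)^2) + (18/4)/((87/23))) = 3431529/55738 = 61.57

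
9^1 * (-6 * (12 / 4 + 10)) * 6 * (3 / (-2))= 6318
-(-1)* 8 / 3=8 / 3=2.67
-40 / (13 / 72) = -2880 / 13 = -221.54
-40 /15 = -2.67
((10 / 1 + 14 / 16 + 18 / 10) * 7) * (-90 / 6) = -10647 / 8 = -1330.88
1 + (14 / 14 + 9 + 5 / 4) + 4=65 / 4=16.25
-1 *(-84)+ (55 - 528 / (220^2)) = 38222 / 275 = 138.99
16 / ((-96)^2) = 0.00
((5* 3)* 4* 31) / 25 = 74.40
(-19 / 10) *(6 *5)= -57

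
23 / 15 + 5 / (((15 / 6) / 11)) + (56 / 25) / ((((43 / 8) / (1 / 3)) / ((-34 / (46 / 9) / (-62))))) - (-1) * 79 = 235801982 / 2299425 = 102.55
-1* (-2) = 2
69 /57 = 23 /19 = 1.21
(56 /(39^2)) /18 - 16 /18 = -12140 /13689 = -0.89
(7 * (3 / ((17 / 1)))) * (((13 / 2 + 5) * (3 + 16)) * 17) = 9177 / 2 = 4588.50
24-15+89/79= 800/79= 10.13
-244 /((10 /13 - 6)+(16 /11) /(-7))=61061 /1361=44.86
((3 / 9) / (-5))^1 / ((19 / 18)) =-6 / 95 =-0.06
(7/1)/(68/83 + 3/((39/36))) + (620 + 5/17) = 40958641/65824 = 622.24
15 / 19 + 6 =6.79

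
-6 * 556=-3336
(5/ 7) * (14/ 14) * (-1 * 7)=-5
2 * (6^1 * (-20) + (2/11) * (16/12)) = -7904/33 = -239.52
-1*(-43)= 43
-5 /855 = -1 /171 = -0.01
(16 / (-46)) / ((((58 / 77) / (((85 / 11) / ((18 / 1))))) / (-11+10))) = 1190 / 6003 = 0.20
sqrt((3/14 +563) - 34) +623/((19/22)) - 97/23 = sqrt(103726)/14 +313395/437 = 740.16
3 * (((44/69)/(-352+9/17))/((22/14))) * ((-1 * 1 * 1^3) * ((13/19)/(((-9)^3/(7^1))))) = -43316/1903473675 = -0.00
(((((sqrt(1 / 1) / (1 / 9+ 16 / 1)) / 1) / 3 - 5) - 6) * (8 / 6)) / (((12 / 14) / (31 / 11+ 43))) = -1248128 / 1595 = -782.53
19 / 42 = 0.45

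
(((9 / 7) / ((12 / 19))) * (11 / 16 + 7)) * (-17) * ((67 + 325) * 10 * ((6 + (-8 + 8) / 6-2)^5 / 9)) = -118657280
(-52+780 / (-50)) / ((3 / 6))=-676 / 5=-135.20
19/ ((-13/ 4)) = -76/ 13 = -5.85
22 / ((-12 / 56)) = -308 / 3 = -102.67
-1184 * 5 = -5920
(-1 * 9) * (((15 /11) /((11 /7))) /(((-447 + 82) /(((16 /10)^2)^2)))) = 774144 /5520625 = 0.14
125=125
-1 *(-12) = 12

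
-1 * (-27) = 27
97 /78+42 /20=652 /195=3.34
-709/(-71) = 709/71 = 9.99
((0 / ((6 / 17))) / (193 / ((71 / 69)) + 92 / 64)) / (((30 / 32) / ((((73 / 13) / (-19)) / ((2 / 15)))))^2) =0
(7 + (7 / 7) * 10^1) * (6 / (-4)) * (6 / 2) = -153 / 2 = -76.50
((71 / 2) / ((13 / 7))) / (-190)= -497 / 4940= -0.10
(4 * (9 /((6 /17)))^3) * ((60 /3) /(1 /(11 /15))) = 972774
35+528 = 563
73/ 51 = 1.43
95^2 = 9025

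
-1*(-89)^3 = 704969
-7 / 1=-7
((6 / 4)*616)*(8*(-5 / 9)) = -12320 / 3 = -4106.67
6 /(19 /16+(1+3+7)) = 32 /65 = 0.49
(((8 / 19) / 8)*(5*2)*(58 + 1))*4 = 124.21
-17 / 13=-1.31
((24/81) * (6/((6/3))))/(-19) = -8/171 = -0.05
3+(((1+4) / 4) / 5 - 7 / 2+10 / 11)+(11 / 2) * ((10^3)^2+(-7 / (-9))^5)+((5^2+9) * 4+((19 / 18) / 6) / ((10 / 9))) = 142902175403057 / 25981560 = 5500138.38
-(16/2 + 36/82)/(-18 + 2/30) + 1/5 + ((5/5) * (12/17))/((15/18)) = 1422731/937465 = 1.52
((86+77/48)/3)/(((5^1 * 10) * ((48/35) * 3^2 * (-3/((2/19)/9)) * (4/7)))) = -0.00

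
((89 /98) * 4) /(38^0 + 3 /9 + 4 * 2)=267 /686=0.39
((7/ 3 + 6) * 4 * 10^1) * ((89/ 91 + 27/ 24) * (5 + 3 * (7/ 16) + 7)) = 13587625/ 1456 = 9332.16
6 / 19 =0.32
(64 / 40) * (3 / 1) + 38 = 214 / 5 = 42.80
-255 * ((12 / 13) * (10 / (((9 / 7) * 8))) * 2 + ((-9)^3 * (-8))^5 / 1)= -22365113643622774708030 / 13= -1720393357201751900617.69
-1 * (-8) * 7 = 56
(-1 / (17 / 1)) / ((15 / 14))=-14 / 255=-0.05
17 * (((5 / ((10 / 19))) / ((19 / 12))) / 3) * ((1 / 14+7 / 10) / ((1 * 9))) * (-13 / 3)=-442 / 35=-12.63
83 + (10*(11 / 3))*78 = 2943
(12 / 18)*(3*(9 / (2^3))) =9 / 4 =2.25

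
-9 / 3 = -3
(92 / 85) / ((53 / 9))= 828 / 4505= 0.18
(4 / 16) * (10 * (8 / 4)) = 5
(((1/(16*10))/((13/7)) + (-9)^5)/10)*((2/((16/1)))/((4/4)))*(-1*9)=1105397217/166400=6643.01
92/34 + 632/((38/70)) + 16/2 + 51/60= 7595451/6460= 1175.77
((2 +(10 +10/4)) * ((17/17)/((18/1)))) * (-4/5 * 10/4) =-29/18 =-1.61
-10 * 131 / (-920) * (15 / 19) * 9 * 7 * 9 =1114155 / 1748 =637.39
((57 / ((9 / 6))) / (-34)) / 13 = -19 / 221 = -0.09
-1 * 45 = -45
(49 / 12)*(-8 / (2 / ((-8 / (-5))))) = -392 / 15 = -26.13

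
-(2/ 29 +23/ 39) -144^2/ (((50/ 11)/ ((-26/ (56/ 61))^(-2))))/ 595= -77691789337/ 116258458875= -0.67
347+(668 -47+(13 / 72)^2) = 5018281 / 5184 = 968.03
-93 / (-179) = 93 / 179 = 0.52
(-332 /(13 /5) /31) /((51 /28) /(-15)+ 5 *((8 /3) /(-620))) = 697200 /24193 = 28.82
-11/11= -1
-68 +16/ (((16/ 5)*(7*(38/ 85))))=-66.40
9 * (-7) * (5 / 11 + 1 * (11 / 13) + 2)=-29736 / 143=-207.94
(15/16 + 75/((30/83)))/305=667/976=0.68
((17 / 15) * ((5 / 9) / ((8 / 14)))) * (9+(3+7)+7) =1547 / 54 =28.65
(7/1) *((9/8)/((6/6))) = 63/8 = 7.88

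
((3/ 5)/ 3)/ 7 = 1/ 35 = 0.03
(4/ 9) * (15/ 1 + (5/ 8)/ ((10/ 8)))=62/ 9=6.89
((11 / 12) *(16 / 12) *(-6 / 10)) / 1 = -11 / 15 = -0.73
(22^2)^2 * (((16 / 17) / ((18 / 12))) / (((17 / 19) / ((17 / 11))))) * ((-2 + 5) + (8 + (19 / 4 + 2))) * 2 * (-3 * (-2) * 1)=919305728 / 17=54076807.53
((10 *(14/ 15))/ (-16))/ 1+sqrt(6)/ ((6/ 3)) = -7/ 12+sqrt(6)/ 2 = 0.64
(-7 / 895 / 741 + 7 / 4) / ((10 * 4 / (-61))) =-283182557 / 106111200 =-2.67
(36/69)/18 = 2/69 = 0.03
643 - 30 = 613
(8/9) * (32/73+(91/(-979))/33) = 0.39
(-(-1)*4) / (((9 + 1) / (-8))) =-16 / 5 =-3.20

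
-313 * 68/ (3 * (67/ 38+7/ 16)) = -6470336/ 2007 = -3223.88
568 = 568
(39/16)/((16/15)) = 585/256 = 2.29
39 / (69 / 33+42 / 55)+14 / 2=3244 / 157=20.66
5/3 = 1.67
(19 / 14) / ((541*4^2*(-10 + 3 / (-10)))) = -95 / 6240976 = -0.00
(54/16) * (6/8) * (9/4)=5.70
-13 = -13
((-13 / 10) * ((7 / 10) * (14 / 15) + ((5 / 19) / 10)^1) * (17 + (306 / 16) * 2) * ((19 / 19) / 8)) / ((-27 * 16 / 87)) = 161385029 / 131328000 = 1.23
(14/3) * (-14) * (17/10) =-1666/15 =-111.07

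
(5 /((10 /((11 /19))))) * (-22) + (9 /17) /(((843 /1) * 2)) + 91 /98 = -3455960 /635341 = -5.44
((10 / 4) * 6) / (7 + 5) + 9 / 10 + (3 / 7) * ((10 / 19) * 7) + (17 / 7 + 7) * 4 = 41.44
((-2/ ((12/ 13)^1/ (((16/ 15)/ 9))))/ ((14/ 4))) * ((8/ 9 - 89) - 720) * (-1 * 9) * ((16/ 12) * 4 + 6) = -7347808/ 1215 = -6047.58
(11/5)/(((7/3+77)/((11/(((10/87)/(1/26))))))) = 31581/309400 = 0.10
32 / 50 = 16 / 25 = 0.64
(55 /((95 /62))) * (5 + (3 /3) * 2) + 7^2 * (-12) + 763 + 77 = 503.26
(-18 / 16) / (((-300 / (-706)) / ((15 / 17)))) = -3177 / 1360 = -2.34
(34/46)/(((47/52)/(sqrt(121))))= 9724/1081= 9.00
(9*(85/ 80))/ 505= 153/ 8080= 0.02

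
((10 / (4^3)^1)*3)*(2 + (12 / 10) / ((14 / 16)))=177 / 112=1.58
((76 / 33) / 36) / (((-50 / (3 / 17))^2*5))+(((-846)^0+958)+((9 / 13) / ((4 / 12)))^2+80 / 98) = 951787831657339 / 987198712500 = 964.13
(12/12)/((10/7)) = 7/10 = 0.70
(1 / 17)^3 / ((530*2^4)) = 1 / 41662240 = 0.00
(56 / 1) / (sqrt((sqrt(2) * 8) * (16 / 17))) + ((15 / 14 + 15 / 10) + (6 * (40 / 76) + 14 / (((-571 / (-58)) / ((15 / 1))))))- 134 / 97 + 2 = 7 * sqrt(17) * 2^(1 / 4) / 2 + 203895654 / 7366471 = 44.84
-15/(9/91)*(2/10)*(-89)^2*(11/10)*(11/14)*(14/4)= -87218131/120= -726817.76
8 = 8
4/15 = 0.27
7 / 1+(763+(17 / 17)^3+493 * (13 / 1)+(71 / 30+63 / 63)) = 215501 / 30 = 7183.37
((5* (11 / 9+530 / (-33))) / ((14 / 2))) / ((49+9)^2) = -7345 / 2331252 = -0.00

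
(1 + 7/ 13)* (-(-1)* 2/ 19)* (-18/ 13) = -0.22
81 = 81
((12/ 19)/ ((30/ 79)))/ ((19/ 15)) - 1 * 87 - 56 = -51149/ 361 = -141.69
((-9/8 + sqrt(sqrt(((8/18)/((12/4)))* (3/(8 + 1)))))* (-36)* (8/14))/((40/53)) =4293/140- 318* sqrt(2)/35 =17.82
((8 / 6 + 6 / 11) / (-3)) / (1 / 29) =-1798 / 99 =-18.16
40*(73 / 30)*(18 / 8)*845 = 185055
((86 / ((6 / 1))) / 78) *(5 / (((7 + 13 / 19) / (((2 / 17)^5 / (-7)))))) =-32680 / 84888990459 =-0.00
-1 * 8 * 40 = -320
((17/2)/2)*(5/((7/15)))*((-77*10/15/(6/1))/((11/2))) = -425/6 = -70.83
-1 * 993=-993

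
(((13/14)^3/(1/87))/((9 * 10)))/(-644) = -63713/53014080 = -0.00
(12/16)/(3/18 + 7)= 9/86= 0.10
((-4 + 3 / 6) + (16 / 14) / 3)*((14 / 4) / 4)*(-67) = 8777 / 48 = 182.85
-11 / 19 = -0.58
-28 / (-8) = 7 / 2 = 3.50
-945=-945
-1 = -1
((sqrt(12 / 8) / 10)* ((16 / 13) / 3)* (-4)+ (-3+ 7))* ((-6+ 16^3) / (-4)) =-4090+ 3272* sqrt(6) / 39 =-3884.49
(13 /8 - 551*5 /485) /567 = -1049 /146664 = -0.01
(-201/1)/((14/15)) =-3015/14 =-215.36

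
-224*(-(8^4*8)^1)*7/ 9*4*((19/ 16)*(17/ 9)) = 4148953088/ 81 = 51221643.06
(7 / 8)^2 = 49 / 64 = 0.77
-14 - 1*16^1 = -30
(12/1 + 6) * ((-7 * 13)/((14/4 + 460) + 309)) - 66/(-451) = -41682/21115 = -1.97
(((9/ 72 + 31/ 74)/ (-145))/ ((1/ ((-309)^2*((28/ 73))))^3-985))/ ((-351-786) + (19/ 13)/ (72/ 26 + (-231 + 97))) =-656054451210466119302064/ 195873044124178826561872361473895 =-0.00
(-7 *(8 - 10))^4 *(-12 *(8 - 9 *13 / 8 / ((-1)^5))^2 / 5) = -235977483 / 5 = -47195496.60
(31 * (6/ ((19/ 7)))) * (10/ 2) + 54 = 7536/ 19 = 396.63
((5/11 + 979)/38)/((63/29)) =156223/13167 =11.86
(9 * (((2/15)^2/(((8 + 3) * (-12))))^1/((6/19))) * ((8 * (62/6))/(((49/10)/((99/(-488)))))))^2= 346921/2010177225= 0.00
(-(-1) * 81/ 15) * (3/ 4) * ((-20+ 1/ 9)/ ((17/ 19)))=-30609/ 340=-90.03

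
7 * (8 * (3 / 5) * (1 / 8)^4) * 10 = 21 / 256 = 0.08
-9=-9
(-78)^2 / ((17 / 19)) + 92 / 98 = 5664986 / 833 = 6800.70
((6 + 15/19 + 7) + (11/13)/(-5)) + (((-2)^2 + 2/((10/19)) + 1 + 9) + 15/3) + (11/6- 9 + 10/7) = 1591483/51870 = 30.68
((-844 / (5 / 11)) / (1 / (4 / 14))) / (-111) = 18568 / 3885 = 4.78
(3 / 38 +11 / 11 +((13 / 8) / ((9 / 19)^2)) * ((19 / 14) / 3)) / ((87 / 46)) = 51798323 / 22494024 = 2.30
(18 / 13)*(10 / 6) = 30 / 13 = 2.31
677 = 677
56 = 56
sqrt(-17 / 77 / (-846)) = sqrt(123046) / 21714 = 0.02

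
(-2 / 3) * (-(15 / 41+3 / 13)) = 212 / 533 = 0.40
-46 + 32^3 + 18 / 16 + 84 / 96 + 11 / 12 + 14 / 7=392723 / 12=32726.92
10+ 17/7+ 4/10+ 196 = 7309/35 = 208.83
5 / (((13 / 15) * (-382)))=-75 / 4966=-0.02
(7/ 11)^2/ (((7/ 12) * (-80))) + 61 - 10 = 123399/ 2420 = 50.99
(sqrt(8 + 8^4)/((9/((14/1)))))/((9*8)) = 1.38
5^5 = 3125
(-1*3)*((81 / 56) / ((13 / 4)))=-243 / 182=-1.34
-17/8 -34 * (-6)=1615/8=201.88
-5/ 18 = -0.28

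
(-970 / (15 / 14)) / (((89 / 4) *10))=-5432 / 1335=-4.07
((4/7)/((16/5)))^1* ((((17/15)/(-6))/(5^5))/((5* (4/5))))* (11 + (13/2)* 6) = -17/126000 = -0.00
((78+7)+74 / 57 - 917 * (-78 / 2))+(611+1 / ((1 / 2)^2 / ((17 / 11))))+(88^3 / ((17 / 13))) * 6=3163220.36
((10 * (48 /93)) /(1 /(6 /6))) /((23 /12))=1920 /713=2.69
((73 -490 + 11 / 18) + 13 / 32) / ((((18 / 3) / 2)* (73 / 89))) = -10662467 / 63072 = -169.05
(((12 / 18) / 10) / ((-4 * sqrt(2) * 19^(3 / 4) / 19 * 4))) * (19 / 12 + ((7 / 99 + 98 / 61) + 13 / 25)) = -2283103 * 19^(1 / 4) * sqrt(2) / 289872000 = -0.02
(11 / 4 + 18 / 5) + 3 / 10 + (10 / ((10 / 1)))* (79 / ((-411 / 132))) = -51299 / 2740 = -18.72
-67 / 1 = -67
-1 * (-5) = 5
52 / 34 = 26 / 17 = 1.53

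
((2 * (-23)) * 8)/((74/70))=-12880/37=-348.11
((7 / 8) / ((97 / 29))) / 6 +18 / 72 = 1367 / 4656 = 0.29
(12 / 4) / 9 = 1 / 3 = 0.33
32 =32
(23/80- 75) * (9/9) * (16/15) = -5977/75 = -79.69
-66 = -66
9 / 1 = 9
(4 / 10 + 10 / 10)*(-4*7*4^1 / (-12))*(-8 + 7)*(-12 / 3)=784 / 15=52.27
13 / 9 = 1.44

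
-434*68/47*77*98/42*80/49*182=-4726641920/141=-33522283.12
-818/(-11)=818/11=74.36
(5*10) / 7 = 50 / 7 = 7.14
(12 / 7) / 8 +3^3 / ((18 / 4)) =6.21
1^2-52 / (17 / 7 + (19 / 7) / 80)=-3963 / 197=-20.12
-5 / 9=-0.56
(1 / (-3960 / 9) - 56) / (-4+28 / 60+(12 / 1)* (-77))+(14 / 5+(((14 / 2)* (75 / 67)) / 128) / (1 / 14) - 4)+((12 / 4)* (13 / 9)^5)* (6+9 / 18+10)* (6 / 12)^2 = 1669082029871141 / 21528228237120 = 77.53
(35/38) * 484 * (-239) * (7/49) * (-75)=21689250/19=1141539.47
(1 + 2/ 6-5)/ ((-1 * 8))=11/ 24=0.46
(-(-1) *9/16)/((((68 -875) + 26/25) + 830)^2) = 5625/5779216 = 0.00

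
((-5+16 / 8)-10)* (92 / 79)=-1196 / 79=-15.14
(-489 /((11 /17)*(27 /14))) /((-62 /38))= 737086 /3069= 240.17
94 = 94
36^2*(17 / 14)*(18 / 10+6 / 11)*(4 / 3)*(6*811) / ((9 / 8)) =21286841.52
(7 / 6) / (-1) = -7 / 6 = -1.17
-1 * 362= -362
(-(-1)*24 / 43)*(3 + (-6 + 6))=72 / 43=1.67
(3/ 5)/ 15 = 1/ 25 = 0.04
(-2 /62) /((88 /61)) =-61 /2728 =-0.02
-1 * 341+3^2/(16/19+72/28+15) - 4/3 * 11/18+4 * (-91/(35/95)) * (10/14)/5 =-223316038/462861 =-482.47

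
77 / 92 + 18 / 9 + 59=5689 / 92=61.84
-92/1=-92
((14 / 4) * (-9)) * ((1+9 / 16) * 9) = -14175 / 32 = -442.97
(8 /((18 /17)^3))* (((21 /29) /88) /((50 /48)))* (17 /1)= 584647 /645975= 0.91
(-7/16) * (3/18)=-7/96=-0.07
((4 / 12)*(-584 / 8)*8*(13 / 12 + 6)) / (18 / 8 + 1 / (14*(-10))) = -614.79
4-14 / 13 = 38 / 13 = 2.92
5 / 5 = 1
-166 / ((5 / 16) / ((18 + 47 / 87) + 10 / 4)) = -4861808 / 435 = -11176.57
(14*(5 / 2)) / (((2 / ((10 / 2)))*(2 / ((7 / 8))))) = 1225 / 32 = 38.28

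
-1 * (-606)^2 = -367236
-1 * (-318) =318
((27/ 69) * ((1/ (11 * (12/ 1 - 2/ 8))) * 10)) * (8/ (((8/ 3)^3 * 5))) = 243/ 95128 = 0.00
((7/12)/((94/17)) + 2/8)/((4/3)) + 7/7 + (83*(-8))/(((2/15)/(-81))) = 606685425/1504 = 403381.27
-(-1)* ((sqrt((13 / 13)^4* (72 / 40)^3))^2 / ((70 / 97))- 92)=-734287 / 8750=-83.92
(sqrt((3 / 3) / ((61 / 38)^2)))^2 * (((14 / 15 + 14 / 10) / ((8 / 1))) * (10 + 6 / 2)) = 32851 / 22326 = 1.47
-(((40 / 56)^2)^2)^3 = -0.02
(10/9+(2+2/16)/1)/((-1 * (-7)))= 233/504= 0.46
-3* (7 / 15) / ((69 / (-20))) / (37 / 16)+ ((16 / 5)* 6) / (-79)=-68128 / 1008435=-0.07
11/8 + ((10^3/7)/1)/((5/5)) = 8077/56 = 144.23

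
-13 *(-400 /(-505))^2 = -8.16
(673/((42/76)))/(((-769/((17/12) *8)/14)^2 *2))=413889616/15966747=25.92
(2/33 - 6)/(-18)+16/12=494/297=1.66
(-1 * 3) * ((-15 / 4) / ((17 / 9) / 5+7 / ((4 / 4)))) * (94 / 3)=31725 / 664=47.78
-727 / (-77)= 727 / 77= 9.44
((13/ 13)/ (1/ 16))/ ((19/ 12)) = 192/ 19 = 10.11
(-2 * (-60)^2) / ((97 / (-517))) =3722400 / 97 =38375.26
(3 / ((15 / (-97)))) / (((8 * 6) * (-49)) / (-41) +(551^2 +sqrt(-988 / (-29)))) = -1435895042669 / 22475337218202965 +326114 * sqrt(7163) / 22475337218202965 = -0.00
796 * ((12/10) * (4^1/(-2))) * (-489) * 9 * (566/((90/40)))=10574980992/5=2114996198.40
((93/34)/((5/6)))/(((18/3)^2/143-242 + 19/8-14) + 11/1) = -106392/7856125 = -0.01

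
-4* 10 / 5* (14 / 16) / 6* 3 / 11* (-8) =28 / 11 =2.55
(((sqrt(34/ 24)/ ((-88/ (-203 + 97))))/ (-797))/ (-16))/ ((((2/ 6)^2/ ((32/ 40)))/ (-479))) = -76161 * sqrt(51)/ 1402720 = -0.39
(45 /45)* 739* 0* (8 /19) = 0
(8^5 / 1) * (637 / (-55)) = -20873216 / 55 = -379513.02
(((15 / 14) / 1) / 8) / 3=5 / 112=0.04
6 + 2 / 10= 31 / 5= 6.20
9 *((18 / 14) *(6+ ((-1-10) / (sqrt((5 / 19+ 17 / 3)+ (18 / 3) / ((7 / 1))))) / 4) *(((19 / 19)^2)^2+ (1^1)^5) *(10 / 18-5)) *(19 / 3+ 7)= -57600 / 7+ 13200 *sqrt(270123) / 4739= -6780.91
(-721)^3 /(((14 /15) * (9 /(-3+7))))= -535436230 /3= -178478743.33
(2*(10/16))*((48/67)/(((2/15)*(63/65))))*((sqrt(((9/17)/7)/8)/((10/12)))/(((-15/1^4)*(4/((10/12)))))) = -325*sqrt(238)/446488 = -0.01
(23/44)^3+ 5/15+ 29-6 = 5999381/255552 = 23.48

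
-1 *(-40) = 40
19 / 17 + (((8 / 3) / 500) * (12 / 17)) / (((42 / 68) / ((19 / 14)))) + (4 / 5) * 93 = 23592409 / 312375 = 75.53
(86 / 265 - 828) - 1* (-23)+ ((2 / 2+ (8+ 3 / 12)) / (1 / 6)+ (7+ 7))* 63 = 1894127 / 530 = 3573.82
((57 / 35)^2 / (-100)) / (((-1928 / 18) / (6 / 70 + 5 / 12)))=2056617 / 16532600000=0.00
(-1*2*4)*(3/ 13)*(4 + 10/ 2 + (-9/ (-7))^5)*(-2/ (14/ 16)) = 80759808/ 1529437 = 52.80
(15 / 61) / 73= 15 / 4453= 0.00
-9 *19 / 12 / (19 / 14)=-21 / 2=-10.50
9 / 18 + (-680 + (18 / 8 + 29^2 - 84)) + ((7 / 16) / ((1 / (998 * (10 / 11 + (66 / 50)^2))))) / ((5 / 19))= 1231735293 / 275000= 4479.04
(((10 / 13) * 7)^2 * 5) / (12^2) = 6125 / 6084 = 1.01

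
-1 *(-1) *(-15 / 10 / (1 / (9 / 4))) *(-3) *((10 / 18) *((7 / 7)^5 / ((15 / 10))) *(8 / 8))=15 / 4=3.75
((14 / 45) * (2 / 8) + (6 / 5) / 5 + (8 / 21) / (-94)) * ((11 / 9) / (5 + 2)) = 510917 / 9327150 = 0.05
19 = 19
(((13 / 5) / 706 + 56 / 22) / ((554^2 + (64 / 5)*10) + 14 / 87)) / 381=0.00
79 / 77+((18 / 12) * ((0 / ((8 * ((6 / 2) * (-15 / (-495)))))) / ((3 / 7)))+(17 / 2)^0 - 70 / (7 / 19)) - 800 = -76074 / 77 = -987.97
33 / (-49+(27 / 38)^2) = -47652 / 70027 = -0.68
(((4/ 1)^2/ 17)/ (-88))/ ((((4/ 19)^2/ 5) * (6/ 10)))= -9025/ 4488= -2.01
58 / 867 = 0.07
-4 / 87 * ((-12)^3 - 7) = 6940 / 87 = 79.77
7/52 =0.13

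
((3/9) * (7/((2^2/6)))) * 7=49/2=24.50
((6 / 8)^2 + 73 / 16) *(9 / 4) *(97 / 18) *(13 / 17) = 47.52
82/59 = 1.39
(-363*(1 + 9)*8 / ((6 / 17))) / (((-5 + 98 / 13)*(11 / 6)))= -17680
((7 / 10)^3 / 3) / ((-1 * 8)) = -343 / 24000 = -0.01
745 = 745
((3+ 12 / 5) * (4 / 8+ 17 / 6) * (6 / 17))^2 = 11664 / 289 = 40.36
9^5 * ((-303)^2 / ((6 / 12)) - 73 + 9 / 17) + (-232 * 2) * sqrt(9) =184249035762 / 17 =10838178574.24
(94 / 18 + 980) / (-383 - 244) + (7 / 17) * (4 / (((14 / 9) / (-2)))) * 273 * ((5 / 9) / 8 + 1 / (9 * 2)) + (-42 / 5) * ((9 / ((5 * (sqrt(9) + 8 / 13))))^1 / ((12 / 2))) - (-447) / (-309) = -1764255109609 / 23220098550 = -75.98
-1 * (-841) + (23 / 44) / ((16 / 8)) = 74031 / 88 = 841.26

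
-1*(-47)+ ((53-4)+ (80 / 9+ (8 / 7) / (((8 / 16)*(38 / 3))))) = 125768 / 1197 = 105.07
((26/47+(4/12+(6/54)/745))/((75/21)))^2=3825756050116/62068792640625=0.06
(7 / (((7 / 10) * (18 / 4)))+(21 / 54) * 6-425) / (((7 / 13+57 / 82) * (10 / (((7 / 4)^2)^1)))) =-12353341 / 118350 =-104.38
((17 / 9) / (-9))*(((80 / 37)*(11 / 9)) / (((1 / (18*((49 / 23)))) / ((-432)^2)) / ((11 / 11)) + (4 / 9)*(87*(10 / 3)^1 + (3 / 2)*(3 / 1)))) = -3377848320 / 797150979923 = -0.00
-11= -11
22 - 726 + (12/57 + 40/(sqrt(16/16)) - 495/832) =-664.38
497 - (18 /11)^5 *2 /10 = 398322167 /805255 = 494.65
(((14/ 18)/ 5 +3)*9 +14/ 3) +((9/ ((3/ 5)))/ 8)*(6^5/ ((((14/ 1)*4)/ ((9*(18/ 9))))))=495547/ 105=4719.50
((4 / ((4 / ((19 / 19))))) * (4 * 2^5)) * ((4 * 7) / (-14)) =-256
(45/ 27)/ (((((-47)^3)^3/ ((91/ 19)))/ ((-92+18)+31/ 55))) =367549/ 701694806635434909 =0.00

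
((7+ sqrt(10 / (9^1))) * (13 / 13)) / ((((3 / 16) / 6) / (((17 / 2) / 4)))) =68 * sqrt(10) / 3+ 476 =547.68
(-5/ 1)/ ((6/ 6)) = -5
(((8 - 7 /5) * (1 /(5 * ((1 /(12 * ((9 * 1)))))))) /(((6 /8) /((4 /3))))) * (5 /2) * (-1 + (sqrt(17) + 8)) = 3168 * sqrt(17) /5 + 22176 /5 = 7047.60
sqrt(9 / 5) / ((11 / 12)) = 36 * sqrt(5) / 55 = 1.46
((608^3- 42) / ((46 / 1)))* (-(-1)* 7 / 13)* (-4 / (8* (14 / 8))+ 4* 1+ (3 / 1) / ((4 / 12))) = 10001627315 / 299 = 33450258.58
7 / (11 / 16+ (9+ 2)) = 112 / 187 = 0.60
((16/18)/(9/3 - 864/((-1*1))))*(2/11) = 16/85833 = 0.00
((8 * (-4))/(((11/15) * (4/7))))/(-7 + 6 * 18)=-840/1111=-0.76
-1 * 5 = -5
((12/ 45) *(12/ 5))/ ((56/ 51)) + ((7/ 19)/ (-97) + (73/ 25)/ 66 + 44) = 949880599/ 21286650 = 44.62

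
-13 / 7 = -1.86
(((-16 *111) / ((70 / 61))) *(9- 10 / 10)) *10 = -866688 / 7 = -123812.57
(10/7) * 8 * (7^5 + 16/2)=1345200/7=192171.43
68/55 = 1.24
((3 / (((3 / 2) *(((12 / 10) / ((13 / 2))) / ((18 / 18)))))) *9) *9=1755 / 2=877.50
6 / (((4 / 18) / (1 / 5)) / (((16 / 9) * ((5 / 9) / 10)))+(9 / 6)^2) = 4 / 9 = 0.44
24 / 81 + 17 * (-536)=-246016 / 27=-9111.70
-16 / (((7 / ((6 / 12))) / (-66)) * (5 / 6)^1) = 90.51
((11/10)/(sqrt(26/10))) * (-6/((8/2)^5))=-33 * sqrt(65)/66560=-0.00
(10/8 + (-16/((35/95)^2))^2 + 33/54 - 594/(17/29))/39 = 18931439915/57307068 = 330.35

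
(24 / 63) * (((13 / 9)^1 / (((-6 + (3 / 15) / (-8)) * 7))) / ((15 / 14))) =-1664 / 136647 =-0.01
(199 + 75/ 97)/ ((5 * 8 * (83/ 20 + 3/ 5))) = 9689/ 9215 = 1.05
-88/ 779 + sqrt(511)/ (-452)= -88/ 779-sqrt(511)/ 452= -0.16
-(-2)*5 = 10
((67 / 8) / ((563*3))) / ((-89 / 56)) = -469 / 150321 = -0.00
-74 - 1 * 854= -928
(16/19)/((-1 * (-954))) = 8/9063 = 0.00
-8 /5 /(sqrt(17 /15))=-8 * sqrt(255) /85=-1.50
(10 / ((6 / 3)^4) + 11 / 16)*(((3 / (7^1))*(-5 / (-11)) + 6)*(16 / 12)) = 10.84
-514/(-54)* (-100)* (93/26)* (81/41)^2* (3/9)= -96799050/21853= -4429.55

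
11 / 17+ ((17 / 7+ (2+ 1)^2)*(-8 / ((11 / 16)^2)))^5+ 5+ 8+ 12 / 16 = -8028023020451621104214842147 / 29643260078292476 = -270821191705.92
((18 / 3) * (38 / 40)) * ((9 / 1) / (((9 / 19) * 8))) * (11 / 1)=11913 / 80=148.91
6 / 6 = 1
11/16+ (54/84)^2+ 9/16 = 163/98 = 1.66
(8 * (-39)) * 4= -1248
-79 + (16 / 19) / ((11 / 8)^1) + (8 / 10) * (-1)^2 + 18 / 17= -1359533 / 17765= -76.53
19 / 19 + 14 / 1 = 15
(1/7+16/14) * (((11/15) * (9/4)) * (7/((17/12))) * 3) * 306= 48114/5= 9622.80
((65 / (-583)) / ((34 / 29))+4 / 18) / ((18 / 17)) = 22679 / 188892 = 0.12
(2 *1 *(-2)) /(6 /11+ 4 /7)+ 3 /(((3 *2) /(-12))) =-9.58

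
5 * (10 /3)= 50 /3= 16.67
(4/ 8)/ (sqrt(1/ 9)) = 1.50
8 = 8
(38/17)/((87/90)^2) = 34200/14297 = 2.39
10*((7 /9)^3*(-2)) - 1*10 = -19.41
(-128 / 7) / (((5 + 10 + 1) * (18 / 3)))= -4 / 21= -0.19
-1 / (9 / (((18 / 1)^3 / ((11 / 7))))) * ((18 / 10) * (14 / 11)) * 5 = -571536 / 121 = -4723.44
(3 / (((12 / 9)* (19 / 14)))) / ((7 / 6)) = 27 / 19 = 1.42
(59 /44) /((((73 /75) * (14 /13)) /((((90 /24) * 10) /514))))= 4314375 /46227104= 0.09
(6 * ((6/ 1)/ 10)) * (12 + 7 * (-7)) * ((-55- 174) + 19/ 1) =27972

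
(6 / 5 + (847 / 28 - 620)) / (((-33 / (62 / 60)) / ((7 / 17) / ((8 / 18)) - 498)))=-4111339567 / 448800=-9160.74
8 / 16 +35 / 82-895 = -36657 / 41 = -894.07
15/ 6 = 5/ 2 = 2.50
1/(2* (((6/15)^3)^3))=1953125/1024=1907.35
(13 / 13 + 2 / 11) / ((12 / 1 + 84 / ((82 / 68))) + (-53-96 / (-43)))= 22919 / 599071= 0.04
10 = 10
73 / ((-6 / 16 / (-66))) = 12848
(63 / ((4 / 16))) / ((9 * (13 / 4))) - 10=-18 / 13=-1.38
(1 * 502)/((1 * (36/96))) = 4016/3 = 1338.67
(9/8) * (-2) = -9/4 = -2.25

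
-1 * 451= -451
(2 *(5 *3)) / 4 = 7.50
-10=-10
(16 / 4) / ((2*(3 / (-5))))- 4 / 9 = -34 / 9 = -3.78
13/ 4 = 3.25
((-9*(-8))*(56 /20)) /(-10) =-504 /25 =-20.16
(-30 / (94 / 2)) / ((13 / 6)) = -0.29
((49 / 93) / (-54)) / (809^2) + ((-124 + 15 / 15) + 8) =-377982411979 / 3286803582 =-115.00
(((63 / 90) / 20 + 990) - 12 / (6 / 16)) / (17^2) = 663 / 200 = 3.32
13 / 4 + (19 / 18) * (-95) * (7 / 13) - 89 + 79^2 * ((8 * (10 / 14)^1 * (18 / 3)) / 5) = 139740017 / 3276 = 42655.68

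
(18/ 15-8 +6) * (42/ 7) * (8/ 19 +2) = -1104/ 95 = -11.62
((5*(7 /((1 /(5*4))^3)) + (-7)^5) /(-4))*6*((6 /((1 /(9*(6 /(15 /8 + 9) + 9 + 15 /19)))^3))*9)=-2875108352354551611144 /167284151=-17186973991065.97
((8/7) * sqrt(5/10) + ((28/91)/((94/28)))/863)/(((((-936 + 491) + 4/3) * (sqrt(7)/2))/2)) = -48 * sqrt(14)/65219 - 96 * sqrt(7)/701826983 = -0.00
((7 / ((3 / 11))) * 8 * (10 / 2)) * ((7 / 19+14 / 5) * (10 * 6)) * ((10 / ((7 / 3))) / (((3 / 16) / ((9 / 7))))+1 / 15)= 327679264 / 57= 5748759.02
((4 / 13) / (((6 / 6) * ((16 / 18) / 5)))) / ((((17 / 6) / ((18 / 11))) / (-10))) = -24300 / 2431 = -10.00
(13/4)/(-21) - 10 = -853/84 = -10.15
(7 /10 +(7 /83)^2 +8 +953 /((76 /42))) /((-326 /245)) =-8584121497 /21335233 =-402.34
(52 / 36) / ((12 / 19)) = 247 / 108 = 2.29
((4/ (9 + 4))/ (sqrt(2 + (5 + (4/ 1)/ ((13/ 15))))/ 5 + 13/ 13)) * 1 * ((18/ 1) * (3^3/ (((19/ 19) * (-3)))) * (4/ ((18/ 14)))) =-8400/ 29 + 1680 * sqrt(1963)/ 377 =-92.22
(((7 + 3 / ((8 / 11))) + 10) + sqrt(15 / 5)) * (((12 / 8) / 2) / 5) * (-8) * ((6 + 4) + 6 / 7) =-9633 / 35 - 456 * sqrt(3) / 35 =-297.79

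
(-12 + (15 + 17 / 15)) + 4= 122 / 15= 8.13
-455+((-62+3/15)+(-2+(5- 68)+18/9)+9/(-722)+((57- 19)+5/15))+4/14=-41027873/75810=-541.19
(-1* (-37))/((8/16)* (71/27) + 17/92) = 91908/3725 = 24.67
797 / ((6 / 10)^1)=3985 / 3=1328.33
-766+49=-717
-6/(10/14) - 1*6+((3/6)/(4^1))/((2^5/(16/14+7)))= -128739/8960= -14.37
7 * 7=49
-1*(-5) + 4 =9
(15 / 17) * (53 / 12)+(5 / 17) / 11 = 2935 / 748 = 3.92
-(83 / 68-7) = 393 / 68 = 5.78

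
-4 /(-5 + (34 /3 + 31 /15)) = -10 /21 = -0.48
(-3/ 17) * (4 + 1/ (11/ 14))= -0.93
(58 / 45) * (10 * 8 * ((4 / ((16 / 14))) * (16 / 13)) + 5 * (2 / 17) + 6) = 500192 / 1105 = 452.66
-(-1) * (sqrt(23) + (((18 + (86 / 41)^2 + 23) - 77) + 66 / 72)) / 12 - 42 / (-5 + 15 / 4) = sqrt(23) / 12 + 37572007 / 1210320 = 31.44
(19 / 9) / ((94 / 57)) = 361 / 282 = 1.28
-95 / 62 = -1.53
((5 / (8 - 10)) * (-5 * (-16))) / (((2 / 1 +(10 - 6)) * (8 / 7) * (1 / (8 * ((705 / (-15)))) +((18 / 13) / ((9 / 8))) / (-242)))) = 51751700 / 13743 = 3765.68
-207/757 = -0.27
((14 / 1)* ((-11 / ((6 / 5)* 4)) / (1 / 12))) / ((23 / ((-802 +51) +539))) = 81620 / 23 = 3548.70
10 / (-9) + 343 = 3077 / 9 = 341.89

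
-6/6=-1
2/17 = 0.12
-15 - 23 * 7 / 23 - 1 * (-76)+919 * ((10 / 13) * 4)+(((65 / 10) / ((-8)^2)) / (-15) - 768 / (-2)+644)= 97585751 / 24960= 3909.69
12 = 12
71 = 71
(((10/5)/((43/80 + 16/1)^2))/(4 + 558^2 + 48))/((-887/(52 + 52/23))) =-665600/463341099170061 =-0.00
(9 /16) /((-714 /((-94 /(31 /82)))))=5781 /29512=0.20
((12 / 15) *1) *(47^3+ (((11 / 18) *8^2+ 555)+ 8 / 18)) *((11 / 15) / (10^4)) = 5168669 / 843750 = 6.13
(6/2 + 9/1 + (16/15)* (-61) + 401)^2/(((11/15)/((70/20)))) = 190665727/330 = 577774.93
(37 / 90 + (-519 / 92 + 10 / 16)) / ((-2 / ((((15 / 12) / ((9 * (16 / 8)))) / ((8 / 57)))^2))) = 68826455 / 122093568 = 0.56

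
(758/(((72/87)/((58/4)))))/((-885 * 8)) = -318739/169920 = -1.88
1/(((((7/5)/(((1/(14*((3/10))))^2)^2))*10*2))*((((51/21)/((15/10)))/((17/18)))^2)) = 625/16003008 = 0.00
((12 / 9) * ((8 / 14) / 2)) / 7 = 8 / 147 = 0.05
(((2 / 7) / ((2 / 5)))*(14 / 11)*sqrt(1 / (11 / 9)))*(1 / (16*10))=3*sqrt(11) / 1936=0.01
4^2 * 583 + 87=9415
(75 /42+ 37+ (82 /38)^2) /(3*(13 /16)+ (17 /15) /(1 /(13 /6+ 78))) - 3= -33090987 /13057009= -2.53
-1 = -1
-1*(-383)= 383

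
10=10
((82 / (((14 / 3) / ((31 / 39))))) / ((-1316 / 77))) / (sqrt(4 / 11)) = -13981*sqrt(11) / 34216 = -1.36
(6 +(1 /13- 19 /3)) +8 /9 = 74 /117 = 0.63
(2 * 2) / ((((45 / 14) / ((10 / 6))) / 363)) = 6776 / 9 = 752.89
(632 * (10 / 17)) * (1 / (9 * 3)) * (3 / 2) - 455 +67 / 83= -5505514 / 12699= -433.54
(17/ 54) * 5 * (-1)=-85/ 54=-1.57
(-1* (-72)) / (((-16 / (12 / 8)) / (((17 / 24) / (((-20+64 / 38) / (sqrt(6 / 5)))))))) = 969* sqrt(30) / 18560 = 0.29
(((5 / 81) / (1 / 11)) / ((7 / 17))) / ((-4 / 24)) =-9.89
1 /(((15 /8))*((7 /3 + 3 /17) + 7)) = 0.06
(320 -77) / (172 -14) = 243 / 158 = 1.54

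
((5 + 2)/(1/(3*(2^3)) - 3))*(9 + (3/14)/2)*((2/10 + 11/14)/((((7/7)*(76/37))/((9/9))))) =-390609/37772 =-10.34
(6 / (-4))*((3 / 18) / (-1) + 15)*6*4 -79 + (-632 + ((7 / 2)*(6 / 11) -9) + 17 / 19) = -261500 / 209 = -1251.20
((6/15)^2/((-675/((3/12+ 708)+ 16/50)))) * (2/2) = -7873/46875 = -0.17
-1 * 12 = -12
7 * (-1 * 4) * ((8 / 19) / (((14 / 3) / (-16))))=768 / 19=40.42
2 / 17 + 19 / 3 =329 / 51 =6.45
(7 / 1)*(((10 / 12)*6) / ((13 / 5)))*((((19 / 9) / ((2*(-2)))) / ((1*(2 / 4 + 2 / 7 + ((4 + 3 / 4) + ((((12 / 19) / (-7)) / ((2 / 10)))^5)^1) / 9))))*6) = -830235128065350 / 25541389046797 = -32.51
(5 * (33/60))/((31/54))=297/62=4.79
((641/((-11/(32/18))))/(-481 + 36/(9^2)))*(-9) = -92304/47575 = -1.94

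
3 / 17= 0.18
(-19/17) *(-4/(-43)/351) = -76/256581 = -0.00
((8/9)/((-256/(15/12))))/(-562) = 5/647424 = 0.00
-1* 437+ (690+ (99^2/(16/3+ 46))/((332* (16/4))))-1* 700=-8307951/18592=-446.86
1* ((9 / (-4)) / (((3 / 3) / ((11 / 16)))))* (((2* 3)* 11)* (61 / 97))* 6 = -597861 / 1552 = -385.22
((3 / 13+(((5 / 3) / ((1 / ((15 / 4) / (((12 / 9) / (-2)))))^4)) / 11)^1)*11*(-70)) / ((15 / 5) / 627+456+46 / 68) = -11065361957265 / 43199796224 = -256.14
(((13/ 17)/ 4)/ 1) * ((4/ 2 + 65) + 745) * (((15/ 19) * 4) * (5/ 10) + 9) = 1642.23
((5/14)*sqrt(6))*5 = 4.37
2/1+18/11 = 40/11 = 3.64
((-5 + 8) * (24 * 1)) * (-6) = -432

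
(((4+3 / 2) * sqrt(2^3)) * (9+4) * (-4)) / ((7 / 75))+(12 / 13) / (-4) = -42900 * sqrt(2) / 7 - 3 / 13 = -8667.34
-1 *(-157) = 157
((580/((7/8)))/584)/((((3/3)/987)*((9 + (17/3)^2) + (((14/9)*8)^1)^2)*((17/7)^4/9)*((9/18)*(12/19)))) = 226641350565/48392150921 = 4.68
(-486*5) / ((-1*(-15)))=-162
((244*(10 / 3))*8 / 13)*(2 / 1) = 39040 / 39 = 1001.03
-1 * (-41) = 41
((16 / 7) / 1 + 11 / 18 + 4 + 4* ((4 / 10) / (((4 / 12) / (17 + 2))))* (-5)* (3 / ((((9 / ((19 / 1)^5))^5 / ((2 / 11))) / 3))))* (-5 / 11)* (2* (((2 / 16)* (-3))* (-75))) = 49516695706152239633476312668935113375 / 1646568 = 30072669762896059946188870000000.00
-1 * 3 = -3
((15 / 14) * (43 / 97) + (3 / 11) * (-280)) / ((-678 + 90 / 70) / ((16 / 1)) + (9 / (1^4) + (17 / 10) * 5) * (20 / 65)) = 117897000 / 57341647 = 2.06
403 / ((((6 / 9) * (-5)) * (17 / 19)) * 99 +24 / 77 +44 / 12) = -1768767 / 1278449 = -1.38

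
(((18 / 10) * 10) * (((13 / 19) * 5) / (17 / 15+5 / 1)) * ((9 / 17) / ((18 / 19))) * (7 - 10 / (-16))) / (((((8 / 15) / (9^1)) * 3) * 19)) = 24087375 / 1901824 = 12.67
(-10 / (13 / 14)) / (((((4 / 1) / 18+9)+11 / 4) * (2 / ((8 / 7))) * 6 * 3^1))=-0.03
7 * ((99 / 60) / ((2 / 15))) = 693 / 8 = 86.62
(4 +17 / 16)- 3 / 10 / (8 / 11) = 93 / 20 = 4.65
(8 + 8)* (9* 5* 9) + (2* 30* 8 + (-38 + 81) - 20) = 6983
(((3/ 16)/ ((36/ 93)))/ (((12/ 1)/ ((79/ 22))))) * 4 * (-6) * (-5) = 12245/ 704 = 17.39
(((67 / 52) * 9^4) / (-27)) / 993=-5427 / 17212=-0.32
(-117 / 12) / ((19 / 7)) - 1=-349 / 76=-4.59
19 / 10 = 1.90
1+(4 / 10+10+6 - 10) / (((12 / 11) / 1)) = 103 / 15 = 6.87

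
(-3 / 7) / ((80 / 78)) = -117 / 280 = -0.42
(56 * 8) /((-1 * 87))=-448 /87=-5.15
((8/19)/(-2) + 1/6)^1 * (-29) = 145/114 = 1.27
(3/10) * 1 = 0.30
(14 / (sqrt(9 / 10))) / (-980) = -0.02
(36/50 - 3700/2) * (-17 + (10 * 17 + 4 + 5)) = -7489584/25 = -299583.36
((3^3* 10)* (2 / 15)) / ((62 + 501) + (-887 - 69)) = -12 / 131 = -0.09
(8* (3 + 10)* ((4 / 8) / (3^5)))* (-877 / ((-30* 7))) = 22802 / 25515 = 0.89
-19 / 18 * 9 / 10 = -0.95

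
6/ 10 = 3/ 5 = 0.60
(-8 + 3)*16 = -80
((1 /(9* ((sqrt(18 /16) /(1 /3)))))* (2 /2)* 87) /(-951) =-0.00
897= 897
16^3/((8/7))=3584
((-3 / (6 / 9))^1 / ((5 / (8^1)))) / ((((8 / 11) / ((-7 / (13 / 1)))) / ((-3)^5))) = -168399 / 130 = -1295.38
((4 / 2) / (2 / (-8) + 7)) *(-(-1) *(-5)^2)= 7.41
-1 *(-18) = 18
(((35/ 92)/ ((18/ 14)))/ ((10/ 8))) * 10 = 490/ 207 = 2.37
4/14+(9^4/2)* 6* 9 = 1240031/7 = 177147.29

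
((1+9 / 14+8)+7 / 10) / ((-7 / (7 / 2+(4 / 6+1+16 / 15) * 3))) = -21177 / 1225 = -17.29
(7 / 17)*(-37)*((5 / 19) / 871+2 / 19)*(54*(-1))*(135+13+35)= 4471338186 / 281333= 15893.40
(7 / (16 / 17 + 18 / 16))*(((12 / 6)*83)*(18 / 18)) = 158032 / 281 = 562.39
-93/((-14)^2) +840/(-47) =-169011/9212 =-18.35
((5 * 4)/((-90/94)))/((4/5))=-235/9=-26.11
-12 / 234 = -2 / 39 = -0.05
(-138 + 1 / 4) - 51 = -755 / 4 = -188.75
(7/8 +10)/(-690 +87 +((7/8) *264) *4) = 29/856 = 0.03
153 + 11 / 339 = 51878 / 339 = 153.03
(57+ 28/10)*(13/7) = 3887/35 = 111.06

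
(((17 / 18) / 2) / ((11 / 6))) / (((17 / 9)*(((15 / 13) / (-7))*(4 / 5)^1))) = -91 / 88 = -1.03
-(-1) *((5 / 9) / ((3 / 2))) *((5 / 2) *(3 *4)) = 100 / 9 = 11.11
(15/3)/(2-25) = -5/23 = -0.22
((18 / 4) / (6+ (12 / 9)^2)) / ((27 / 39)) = 117 / 140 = 0.84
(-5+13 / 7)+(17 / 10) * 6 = 247 / 35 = 7.06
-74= -74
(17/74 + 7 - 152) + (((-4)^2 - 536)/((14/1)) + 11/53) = -4988545/27454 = -181.71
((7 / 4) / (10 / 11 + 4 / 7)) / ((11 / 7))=343 / 456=0.75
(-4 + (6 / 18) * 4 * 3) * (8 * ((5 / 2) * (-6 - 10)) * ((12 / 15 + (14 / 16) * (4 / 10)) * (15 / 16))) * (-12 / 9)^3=0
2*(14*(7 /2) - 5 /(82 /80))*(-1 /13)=-3618 /533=-6.79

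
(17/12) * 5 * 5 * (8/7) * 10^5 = 85000000/21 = 4047619.05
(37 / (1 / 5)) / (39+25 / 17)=3145 / 688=4.57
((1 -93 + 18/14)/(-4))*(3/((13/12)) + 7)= 80645/364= 221.55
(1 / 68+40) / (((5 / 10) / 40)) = 54420 / 17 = 3201.18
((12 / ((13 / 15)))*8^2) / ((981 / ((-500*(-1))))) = 640000 / 1417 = 451.66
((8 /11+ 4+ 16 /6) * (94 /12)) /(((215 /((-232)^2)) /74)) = 22838384384 /21285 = 1072980.24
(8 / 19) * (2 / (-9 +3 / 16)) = -256 / 2679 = -0.10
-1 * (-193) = 193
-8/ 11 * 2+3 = 17/ 11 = 1.55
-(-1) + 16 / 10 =2.60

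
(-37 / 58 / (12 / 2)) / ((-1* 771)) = 0.00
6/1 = 6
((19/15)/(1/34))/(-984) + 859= 858.96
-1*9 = -9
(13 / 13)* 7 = 7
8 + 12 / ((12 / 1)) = 9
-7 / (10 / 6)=-21 / 5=-4.20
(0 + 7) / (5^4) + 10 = 6257 / 625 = 10.01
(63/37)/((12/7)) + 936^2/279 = 14411469/4588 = 3141.12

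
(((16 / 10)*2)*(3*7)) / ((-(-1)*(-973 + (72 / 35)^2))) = -82320 / 1186741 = -0.07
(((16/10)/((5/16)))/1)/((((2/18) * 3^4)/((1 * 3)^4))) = 1152/25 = 46.08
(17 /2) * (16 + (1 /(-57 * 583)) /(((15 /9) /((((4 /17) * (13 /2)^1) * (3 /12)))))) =30129427 /221540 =136.00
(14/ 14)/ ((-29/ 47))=-47/ 29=-1.62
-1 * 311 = -311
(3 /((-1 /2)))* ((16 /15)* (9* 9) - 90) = 108 /5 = 21.60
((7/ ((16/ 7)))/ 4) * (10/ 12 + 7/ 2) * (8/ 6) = 637/ 144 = 4.42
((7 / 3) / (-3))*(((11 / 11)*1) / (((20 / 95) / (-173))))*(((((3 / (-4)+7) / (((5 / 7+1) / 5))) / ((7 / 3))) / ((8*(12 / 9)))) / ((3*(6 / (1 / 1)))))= 2876125 / 110592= 26.01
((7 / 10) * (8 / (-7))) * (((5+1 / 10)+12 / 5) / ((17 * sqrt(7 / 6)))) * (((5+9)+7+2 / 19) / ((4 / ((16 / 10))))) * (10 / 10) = -4812 * sqrt(42) / 11305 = -2.76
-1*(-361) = 361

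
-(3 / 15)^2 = -1 / 25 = -0.04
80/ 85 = 16/ 17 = 0.94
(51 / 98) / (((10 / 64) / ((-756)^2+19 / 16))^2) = 341184360273222 / 49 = 6962946128024.94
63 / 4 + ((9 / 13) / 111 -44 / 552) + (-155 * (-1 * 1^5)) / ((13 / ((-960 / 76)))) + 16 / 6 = -111206063 / 840788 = -132.26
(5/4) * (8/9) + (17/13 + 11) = 1570/117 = 13.42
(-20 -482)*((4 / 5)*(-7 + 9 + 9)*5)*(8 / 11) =-16064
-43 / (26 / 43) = -1849 / 26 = -71.12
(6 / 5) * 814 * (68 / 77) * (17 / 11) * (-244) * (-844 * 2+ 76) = 201881102592 / 385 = 524366500.24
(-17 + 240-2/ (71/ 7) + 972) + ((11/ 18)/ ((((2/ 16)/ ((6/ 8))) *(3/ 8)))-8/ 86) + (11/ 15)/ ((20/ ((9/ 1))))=3310477241/ 2747700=1204.82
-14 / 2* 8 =-56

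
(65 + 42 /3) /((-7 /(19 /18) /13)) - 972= -141985 /126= -1126.87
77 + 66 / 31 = 2453 / 31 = 79.13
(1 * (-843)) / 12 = -281 / 4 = -70.25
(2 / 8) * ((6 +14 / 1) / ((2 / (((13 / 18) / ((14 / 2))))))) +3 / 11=0.53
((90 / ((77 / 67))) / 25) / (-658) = -603 / 126665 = -0.00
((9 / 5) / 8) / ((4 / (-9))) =-81 / 160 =-0.51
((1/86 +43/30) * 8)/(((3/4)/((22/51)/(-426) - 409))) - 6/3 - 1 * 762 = -148566583292/21019905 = -7067.90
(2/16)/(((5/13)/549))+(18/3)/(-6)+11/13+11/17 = 1581637/8840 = 178.92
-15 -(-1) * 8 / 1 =-7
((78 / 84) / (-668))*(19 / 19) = -13 / 9352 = -0.00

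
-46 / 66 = -23 / 33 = -0.70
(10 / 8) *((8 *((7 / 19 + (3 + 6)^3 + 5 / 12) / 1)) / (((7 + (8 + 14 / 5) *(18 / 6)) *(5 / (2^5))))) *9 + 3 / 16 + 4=639192221 / 59888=10673.13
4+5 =9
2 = 2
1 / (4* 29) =1 / 116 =0.01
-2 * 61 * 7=-854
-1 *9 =-9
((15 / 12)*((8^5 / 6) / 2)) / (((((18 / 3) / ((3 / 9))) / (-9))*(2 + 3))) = -1024 / 3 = -341.33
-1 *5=-5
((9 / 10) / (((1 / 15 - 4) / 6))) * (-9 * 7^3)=250047 / 59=4238.08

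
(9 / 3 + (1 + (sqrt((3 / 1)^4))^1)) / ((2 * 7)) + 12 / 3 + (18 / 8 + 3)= 285 / 28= 10.18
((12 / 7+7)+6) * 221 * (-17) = -55281.57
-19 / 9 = -2.11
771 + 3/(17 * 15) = 65536/85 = 771.01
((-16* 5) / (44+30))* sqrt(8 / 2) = -80 / 37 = -2.16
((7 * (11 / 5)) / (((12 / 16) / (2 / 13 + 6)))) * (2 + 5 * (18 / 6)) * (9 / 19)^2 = 2261952 / 4693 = 481.98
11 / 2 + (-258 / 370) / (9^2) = 54859 / 9990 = 5.49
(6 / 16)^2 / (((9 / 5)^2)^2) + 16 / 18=42097 / 46656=0.90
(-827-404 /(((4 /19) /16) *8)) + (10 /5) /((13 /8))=-60629 /13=-4663.77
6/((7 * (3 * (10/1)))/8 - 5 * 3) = 8/15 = 0.53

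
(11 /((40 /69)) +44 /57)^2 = 2027070529 /5198400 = 389.94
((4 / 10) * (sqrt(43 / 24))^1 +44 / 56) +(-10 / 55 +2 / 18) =sqrt(258) / 30 +991 / 1386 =1.25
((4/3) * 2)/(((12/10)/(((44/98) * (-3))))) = -440/147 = -2.99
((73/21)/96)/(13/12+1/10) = 365/11928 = 0.03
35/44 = 0.80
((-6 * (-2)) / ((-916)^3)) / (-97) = 3 / 18637950928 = 0.00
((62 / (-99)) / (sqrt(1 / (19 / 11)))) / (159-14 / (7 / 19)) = -62 *sqrt(209) / 131769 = -0.01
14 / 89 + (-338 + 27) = -27665 / 89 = -310.84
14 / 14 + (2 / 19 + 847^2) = 13630792 / 19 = 717410.11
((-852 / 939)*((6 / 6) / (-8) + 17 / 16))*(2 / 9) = -355 / 1878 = -0.19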